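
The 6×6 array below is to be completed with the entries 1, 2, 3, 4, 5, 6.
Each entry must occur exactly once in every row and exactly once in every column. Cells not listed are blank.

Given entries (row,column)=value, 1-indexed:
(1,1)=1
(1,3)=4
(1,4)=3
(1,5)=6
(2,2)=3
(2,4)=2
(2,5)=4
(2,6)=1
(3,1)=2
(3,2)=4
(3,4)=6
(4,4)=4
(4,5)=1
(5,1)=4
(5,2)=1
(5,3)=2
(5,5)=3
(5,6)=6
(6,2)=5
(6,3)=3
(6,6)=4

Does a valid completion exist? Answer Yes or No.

No row or column among the givens repeats a symbol, and propagating forced cells runs into no contradiction.
One valid completion exists (for instance, 1 2 4 3 6 5 / 5 3 6 2 4 1 / 2 4 1 6 5 3 / 3 6 5 4 1 2 / 4 1 2 5 3 6 / 6 5 3 1 2 4).

Yes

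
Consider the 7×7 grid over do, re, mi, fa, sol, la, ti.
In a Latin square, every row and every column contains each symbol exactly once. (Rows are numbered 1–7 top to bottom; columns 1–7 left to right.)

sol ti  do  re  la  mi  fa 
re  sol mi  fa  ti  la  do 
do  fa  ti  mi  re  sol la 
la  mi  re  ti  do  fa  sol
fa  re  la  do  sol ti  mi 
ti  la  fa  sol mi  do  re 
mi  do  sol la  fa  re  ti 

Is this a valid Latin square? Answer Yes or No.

Yes

Each row is a permutation of the 7 symbols, and so is each column.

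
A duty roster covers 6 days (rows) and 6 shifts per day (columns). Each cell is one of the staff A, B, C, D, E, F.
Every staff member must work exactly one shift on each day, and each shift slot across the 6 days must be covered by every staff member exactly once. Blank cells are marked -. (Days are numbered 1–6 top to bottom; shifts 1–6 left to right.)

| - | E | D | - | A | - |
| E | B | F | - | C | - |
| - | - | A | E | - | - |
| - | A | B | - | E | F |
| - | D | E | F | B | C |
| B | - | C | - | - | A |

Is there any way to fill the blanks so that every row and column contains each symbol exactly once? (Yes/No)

Day 1, shift 6: day 1 has {A, D, E} and shift 6 has {A, C, F}, so it must be B.
Day 1, shift 4: day 1 has {A, B, D, E} and shift 4 has {E, F}, so it must be C.
Day 1, shift 1: day 1 has {A, B, C, D, E} and shift 1 has {B, E}, so it must be F.
Day 2, shift 6: day 2 has {B, C, E, F} and shift 6 has {A, B, C, F}, so it must be D.
Now day 3, shift 6: day 3 together with shift 6 already contain {A, B, C, D, E, F} — every symbol — so nothing can go there. The grid has no valid completion.

No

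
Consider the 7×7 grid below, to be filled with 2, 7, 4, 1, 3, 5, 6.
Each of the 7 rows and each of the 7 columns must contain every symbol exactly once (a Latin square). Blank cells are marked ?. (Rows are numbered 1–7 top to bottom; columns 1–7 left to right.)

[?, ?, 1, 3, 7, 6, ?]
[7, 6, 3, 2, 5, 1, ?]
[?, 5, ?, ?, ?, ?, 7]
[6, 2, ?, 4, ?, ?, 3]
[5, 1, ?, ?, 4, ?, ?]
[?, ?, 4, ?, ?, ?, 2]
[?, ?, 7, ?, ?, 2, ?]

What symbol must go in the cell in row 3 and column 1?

3

Row 1, column 2: row 1 has {7, 1, 3, 6} and column 2 has {2, 1, 5, 6}, leaving only 4.
Row 1, column 1: row 1 has {7, 4, 1, 3, 6} and column 1 has {7, 5, 6}, leaving only 2.
Row 1, column 7: row 1 has {2, 7, 4, 1, 3, 6} and column 7 has {2, 7, 3}, leaving only 5.
Row 2, column 7: row 2 has {2, 7, 1, 3, 5, 6} and column 7 has {2, 7, 3, 5}, leaving only 4.
Row 4, column 3: row 4 has {2, 4, 3, 6} and column 3 has {7, 4, 1, 3}, leaving only 5.
Row 4, column 5: row 4 has {2, 4, 3, 5, 6} and column 5 has {7, 4, 5}, leaving only 1.
Row 4, column 6: row 4 has {2, 4, 1, 3, 5, 6} and column 6 has {2, 1, 6}, leaving only 7.
Row 5, column 6: row 5 has {4, 1, 5} and column 6 has {2, 7, 1, 6}, leaving only 3.
Row 3, column 6: row 3 has {7, 5} and column 6 has {2, 7, 1, 3, 6}, leaving only 4.
Row 5, column 7: row 5 has {4, 1, 3, 5} and column 7 has {2, 7, 4, 3, 5}, leaving only 6.
Row 5, column 3: row 5 has {4, 1, 3, 5, 6} and column 3 has {7, 4, 1, 3, 5}, leaving only 2.
Row 3, column 3: row 3 has {7, 4, 5} and column 3 has {2, 7, 4, 1, 3, 5}, leaving only 6.
Row 3, column 4: row 3 has {7, 4, 5, 6} and column 4 has {2, 4, 3}, leaving only 1.
Row 3 already has {7, 4, 1, 5, 6} and column 1 already has {2, 7, 5, 6}, so row 3, column 1 must be 3.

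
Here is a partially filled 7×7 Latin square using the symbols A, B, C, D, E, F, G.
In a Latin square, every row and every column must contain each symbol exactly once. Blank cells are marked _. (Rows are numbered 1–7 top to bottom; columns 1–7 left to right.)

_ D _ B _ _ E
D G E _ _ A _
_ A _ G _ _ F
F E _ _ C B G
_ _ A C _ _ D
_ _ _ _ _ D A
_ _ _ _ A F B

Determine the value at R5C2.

Row 2, column 4: row 2 has {A, D, E, G} and column 4 has {B, C, G}, leaving only F.
Row 2, column 5: row 2 has {A, D, E, F, G} and column 5 has {A, C}, leaving only B.
Row 2, column 7: row 2 has {A, B, D, E, F, G} and column 7 has {A, B, D, E, F, G}, leaving only C.
Row 4, column 3: row 4 has {B, C, E, F, G} and column 3 has {A, E}, leaving only D.
Row 4, column 4: row 4 has {B, C, D, E, F, G} and column 4 has {B, C, F, G}, leaving only A.
Row 6, column 4: row 6 has {A, D} and column 4 has {A, B, C, F, G}, leaving only E.
Row 7, column 2: row 7 has {A, B, F} and column 2 has {A, D, E, G}, leaving only C.
Row 7, column 3: row 7 has {A, B, C, F} and column 3 has {A, D, E}, leaving only G.
Row 7, column 1: row 7 has {A, B, C, F, G} and column 1 has {D, F}, leaving only E.
Row 7, column 4: row 7 has {A, B, C, E, F, G} and column 4 has {A, B, C, E, F, G}, leaving only D.
Row 5, column 2 is narrowed to {B, F}.
If it were B, then row 5, column 5 would be left with no valid symbol.
So row 5, column 2 must be F.

F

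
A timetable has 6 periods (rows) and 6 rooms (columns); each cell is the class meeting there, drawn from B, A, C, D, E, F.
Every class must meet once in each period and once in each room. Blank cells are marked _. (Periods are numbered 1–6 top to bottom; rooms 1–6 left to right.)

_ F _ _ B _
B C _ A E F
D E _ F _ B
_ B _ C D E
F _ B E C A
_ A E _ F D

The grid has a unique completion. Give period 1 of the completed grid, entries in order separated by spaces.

E F A D B C

Period 1, room 4: period 1 has {B, F} and room 4 has {A, C, E, F}, leaving only D.
Period 1, room 6: period 1 has {B, D, F} and room 6 has {B, A, D, E, F}, leaving only C.
Period 1, room 3: period 1 has {B, C, D, F} and room 3 has {B, E}, leaving only A.
Period 1, room 1: period 1 has {B, A, C, D, F} and room 1 has {B, D, F}, leaving only E.
So period 1 reads: E F A D B C.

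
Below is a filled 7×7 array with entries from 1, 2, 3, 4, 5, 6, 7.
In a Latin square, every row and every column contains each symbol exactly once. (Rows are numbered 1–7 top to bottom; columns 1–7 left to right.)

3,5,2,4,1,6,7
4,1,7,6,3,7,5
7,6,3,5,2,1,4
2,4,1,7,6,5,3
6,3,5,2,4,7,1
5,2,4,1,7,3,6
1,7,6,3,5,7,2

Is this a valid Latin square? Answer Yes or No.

No

Row 7 contains 7 twice (at columns 2 and 6); row 2 is also not a permutation.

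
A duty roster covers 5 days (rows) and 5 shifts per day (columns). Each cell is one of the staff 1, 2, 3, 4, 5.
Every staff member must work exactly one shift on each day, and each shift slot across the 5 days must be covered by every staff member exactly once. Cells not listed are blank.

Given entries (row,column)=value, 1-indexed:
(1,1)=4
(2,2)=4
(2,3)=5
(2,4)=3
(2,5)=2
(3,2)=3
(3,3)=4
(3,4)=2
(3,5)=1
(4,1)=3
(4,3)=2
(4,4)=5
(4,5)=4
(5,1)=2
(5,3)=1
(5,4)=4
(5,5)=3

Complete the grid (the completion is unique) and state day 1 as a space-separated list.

Day 1, shift 3: day 1 has {4} and shift 3 has {1, 2, 4, 5}, leaving only 3.
Day 1, shift 4: day 1 has {3, 4} and shift 4 has {2, 3, 4, 5}, leaving only 1.
Day 1, shift 5: day 1 has {1, 3, 4} and shift 5 has {1, 2, 3, 4}, leaving only 5.
Day 1, shift 2: day 1 has {1, 3, 4, 5} and shift 2 has {3, 4}, leaving only 2.
So day 1 reads: 4 2 3 1 5.

4 2 3 1 5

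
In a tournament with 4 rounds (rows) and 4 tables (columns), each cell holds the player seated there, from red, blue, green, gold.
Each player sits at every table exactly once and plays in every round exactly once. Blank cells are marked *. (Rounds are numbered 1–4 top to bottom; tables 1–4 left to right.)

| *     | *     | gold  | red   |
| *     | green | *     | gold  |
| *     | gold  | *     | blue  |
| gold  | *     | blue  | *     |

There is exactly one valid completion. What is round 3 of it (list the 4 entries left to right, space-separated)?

Round 1, table 2: round 1 has {red, gold} and table 2 has {green, gold}, leaving only blue.
Round 1, table 1: round 1 has {red, blue, gold} and table 1 has {gold}, leaving only green.
Round 3, table 1: round 3 has {blue, gold} and table 1 has {green, gold}, leaving only red.
Round 3, table 3: round 3 has {red, blue, gold} and table 3 has {blue, gold}, leaving only green.
So round 3 reads: red gold green blue.

red gold green blue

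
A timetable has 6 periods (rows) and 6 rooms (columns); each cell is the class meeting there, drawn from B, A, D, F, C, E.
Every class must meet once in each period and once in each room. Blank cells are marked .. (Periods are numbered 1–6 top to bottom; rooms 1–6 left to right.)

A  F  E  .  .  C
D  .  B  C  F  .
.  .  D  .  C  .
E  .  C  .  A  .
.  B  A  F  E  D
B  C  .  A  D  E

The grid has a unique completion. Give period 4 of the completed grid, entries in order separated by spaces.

Period 4, room 2: period 4 has {A, C, E} and room 2 has {B, F, C}, leaving only D.
Period 4, room 4: period 4 has {A, D, C, E} and room 4 has {A, F, C}, leaving only B.
Period 4, room 6: period 4 has {B, A, D, C, E} and room 6 has {D, C, E}, leaving only F.
So period 4 reads: E D C B A F.

E D C B A F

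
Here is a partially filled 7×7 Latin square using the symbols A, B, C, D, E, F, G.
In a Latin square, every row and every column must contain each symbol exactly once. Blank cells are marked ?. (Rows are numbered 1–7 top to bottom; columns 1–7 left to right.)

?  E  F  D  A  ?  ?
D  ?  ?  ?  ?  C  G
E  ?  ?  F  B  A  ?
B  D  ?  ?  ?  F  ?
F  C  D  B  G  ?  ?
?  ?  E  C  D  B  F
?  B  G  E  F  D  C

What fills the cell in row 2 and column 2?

Row 1, column 6: row 1 has {A, D, E, F} and column 6 has {A, B, C, D, F}, leaving only G.
Row 1, column 1: row 1 has {A, D, E, F, G} and column 1 has {B, D, E, F}, leaving only C.
Row 1, column 7: row 1 has {A, C, D, E, F, G} and column 7 has {C, F, G}, leaving only B.
Row 2, column 4: row 2 has {C, D, G} and column 4 has {B, C, D, E, F}, leaving only A.
Row 2 already has {A, C, D, G} and column 2 already has {B, C, D, E}, so row 2, column 2 must be F.

F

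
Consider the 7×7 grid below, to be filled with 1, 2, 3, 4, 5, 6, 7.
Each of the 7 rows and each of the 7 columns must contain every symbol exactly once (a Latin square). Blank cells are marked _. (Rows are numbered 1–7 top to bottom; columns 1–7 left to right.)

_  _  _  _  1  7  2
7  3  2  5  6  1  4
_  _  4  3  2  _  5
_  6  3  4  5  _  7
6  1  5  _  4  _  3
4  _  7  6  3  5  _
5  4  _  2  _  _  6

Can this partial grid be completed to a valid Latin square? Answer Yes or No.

No

Row 1, column 4: row 1 together with column 4 already contain {1, 2, 3, 4, 5, 6, 7} — every symbol — so nothing can go there. The grid has no valid completion.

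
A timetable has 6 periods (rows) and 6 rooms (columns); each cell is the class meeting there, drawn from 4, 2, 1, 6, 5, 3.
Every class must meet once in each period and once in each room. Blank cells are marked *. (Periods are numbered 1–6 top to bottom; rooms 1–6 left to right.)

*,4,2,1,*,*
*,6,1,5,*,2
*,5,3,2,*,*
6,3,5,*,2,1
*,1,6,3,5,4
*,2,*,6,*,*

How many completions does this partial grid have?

3

Period 1, room 1: eliminating its period and room leaves {5, 3}.
Period 1, room 5: eliminating its period and room leaves {6, 3}.
Period 1, room 6: eliminating its period and room leaves {6, 5, 3}.
Period 2, room 1: eliminating its period and room leaves {4, 3}.
Period 2, room 5: eliminating its period and room leaves {4, 3}.
Period 3, room 1: eliminating its period and room leaves {4, 1}.
Period 3, room 5: eliminating its period and room leaves {4, 1, 6}.
Period 3, room 6: eliminating its period and room leaves {6}.
Period 4, room 4: eliminating its period and room leaves {4}.
Period 5, room 1: eliminating its period and room leaves {2}.
Period 6, room 1: eliminating its period and room leaves {4, 1, 5, 3}.
Period 6, room 3: eliminating its period and room leaves {4}.
Period 6, room 5: eliminating its period and room leaves {4, 1, 3}.
Period 6, room 6: eliminating its period and room leaves {5, 3}.
Enumerating the assignments across these blanks that avoid any period or room repeat gives 3 completions.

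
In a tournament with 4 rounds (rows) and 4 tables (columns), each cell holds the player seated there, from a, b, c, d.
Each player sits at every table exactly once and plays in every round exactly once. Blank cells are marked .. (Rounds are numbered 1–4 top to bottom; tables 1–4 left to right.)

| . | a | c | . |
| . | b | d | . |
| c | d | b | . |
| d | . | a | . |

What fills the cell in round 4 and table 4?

b

Round 1, table 1: round 1 has {a, c} and table 1 has {c, d}, leaving only b.
Round 1, table 4: round 1 has {a, b, c} and table 4 has {}, leaving only d.
Round 2, table 1: round 2 has {b, d} and table 1 has {b, c, d}, leaving only a.
Round 2, table 4: round 2 has {a, b, d} and table 4 has {d}, leaving only c.
Round 4 already has {a, d} and table 4 already has {c, d}, so round 4, table 4 must be b.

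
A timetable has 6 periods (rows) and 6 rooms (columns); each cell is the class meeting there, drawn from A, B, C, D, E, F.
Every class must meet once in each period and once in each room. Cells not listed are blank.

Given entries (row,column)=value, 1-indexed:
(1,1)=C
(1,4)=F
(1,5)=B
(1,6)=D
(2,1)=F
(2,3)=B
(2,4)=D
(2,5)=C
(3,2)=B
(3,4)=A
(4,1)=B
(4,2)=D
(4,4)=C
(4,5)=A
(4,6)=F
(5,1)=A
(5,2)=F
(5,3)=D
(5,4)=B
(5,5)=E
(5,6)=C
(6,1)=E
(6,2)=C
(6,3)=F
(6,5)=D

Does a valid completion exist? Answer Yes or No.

Period 6, room 4: period 6 together with room 4 already contain {A, B, C, D, E, F} — every symbol — so nothing can go there. The grid has no valid completion.

No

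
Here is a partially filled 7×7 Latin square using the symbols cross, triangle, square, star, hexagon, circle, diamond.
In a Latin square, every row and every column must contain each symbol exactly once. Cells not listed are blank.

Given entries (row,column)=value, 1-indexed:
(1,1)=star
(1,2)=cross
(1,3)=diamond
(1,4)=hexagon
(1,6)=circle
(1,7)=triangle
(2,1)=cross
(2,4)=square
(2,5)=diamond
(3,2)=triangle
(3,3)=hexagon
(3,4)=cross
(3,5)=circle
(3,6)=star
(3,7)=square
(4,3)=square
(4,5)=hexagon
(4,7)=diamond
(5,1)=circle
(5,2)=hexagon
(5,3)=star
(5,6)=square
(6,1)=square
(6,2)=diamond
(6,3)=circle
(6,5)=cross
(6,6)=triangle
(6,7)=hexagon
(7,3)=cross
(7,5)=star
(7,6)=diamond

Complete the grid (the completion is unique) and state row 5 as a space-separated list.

circle hexagon star diamond triangle square cross

Row 5, column 5: row 5 has {square, star, hexagon, circle} and column 5 has {cross, star, hexagon, circle, diamond}, leaving only triangle.
Row 5, column 4: row 5 has {triangle, square, star, hexagon, circle} and column 4 has {cross, square, hexagon}, leaving only diamond.
Row 5, column 7: row 5 has {triangle, square, star, hexagon, circle, diamond} and column 7 has {triangle, square, hexagon, diamond}, leaving only cross.
So row 5 reads: circle hexagon star diamond triangle square cross.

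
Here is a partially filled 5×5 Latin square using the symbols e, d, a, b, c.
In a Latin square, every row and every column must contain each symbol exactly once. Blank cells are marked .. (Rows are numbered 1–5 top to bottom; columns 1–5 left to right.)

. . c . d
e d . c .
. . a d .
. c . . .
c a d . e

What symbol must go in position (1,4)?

Row 2, column 3: row 2 has {e, d, c} and column 3 has {d, a, c}, leaving only b.
Row 2, column 5: row 2 has {e, d, b, c} and column 5 has {e, d}, leaving only a.
Row 3, column 1: row 3 has {d, a} and column 1 has {e, c}, leaving only b.
Row 1, column 1: row 1 has {d, c} and column 1 has {e, b, c}, leaving only a.
Row 3, column 2: row 3 has {d, a, b} and column 2 has {d, a, c}, leaving only e.
Row 1, column 2: row 1 has {d, a, c} and column 2 has {e, d, a, c}, leaving only b.
Row 1 already has {d, a, b, c} and column 4 already has {d, c}, so row 1, column 4 must be e.

e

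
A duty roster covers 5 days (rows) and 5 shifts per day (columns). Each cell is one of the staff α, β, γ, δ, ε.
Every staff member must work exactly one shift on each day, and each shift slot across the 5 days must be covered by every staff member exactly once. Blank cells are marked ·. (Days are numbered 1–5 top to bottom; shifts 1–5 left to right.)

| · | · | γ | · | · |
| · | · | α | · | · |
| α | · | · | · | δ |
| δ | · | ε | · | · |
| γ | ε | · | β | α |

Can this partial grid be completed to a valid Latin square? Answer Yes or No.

Yes

No day or shift among the givens repeats a symbol, and propagating forced cells runs into no contradiction.
One valid completion exists (for instance, ε α γ δ β / β δ α γ ε / α γ β ε δ / δ β ε α γ / γ ε δ β α).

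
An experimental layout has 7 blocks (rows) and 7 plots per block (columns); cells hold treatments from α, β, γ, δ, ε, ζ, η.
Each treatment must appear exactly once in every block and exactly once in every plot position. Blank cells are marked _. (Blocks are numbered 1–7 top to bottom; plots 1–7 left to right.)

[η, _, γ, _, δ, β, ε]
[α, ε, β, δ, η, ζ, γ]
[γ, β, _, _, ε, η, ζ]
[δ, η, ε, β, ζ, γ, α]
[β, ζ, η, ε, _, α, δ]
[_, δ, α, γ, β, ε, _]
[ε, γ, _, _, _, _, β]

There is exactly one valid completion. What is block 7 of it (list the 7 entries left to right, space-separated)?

Block 7, plot 5: block 7 has {β, γ, ε} and plot 5 has {β, δ, ε, ζ, η}, leaving only α.
Block 7, plot 6: block 7 has {α, β, γ, ε} and plot 6 has {α, β, γ, ε, ζ, η}, leaving only δ.
Block 7, plot 3: block 7 has {α, β, γ, δ, ε} and plot 3 has {α, β, γ, ε, η}, leaving only ζ.
Block 7, plot 4: block 7 has {α, β, γ, δ, ε, ζ} and plot 4 has {β, γ, δ, ε}, leaving only η.
So block 7 reads: ε γ ζ η α δ β.

ε γ ζ η α δ β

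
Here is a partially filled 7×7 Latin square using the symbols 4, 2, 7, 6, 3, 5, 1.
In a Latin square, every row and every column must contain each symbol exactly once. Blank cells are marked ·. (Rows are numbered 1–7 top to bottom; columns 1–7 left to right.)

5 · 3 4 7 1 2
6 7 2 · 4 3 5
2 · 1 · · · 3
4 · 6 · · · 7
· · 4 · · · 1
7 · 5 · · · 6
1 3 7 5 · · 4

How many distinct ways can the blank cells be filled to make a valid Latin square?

9

Row 1, column 2: eliminating its row and column leaves {6}.
Row 2, column 4: eliminating its row and column leaves {1}.
Row 3, column 2: eliminating its row and column leaves {4, 6, 5}.
Row 3, column 4: eliminating its row and column leaves {7, 6}.
Row 3, column 5: eliminating its row and column leaves {6, 5}.
Row 3, column 6: eliminating its row and column leaves {4, 7, 6, 5}.
Row 4, column 2: eliminating its row and column leaves {2, 5, 1}.
Row 4, column 4: eliminating its row and column leaves {2, 3, 1}.
Row 4, column 5: eliminating its row and column leaves {2, 3, 5, 1}.
Row 4, column 6: eliminating its row and column leaves {2, 5}.
Row 5, column 1: eliminating its row and column leaves {3}.
Row 5, column 2: eliminating its row and column leaves {2, 6, 5}.
Row 5, column 4: eliminating its row and column leaves {2, 7, 6, 3}.
Row 5, column 5: eliminating its row and column leaves {2, 6, 3, 5}.
Row 5, column 6: eliminating its row and column leaves {2, 7, 6, 5}.
Row 6, column 2: eliminating its row and column leaves {4, 2, 1}.
Row 6, column 4: eliminating its row and column leaves {2, 3, 1}.
Row 6, column 5: eliminating its row and column leaves {2, 3, 1}.
Row 6, column 6: eliminating its row and column leaves {4, 2}.
Row 7, column 5: eliminating its row and column leaves {2, 6}.
Row 7, column 6: eliminating its row and column leaves {2, 6}.
Enumerating the assignments across these blanks that avoid any row or column repeat gives 9 completions.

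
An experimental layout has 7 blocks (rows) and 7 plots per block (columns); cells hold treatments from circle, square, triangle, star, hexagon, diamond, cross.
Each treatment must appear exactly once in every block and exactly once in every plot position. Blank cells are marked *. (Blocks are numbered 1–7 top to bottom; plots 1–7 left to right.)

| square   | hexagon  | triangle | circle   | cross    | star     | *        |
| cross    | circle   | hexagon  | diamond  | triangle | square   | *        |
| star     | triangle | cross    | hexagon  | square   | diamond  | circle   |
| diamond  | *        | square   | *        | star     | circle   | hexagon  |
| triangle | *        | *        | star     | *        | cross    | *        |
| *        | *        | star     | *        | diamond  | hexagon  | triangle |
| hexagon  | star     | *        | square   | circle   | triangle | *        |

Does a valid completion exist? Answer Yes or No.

Yes

No block or plot among the givens repeats a symbol, and propagating forced cells runs into no contradiction.
One valid completion exists (for instance, square hexagon triangle circle cross star diamond / cross circle hexagon diamond triangle square star / star triangle cross hexagon square diamond circle / diamond cross square triangle star circle hexagon / triangle diamond circle star hexagon cross square / circle square star cross diamond hexagon triangle / hexagon star diamond square circle triangle cross).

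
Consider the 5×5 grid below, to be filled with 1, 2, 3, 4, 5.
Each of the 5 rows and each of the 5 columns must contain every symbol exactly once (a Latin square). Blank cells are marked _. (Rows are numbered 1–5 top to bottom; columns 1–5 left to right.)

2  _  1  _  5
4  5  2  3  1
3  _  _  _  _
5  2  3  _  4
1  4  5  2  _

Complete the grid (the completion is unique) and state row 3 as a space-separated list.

Row 3, column 2: row 3 has {3} and column 2 has {2, 4, 5}, leaving only 1.
Row 3, column 3: row 3 has {1, 3} and column 3 has {1, 2, 3, 5}, leaving only 4.
Row 3, column 4: row 3 has {1, 3, 4} and column 4 has {2, 3}, leaving only 5.
Row 3, column 5: row 3 has {1, 3, 4, 5} and column 5 has {1, 4, 5}, leaving only 2.
So row 3 reads: 3 1 4 5 2.

3 1 4 5 2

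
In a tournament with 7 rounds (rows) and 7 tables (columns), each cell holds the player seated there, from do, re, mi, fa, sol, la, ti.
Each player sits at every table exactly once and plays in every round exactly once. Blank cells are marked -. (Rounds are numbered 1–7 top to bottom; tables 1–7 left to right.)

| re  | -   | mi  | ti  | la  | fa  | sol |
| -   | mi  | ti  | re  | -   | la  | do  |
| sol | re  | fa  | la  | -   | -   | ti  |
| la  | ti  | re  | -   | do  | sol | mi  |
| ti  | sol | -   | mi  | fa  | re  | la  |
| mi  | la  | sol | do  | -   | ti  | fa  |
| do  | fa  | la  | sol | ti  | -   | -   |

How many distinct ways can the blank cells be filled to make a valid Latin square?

1

Round 1, table 2: eliminating its round and table leaves {do}.
Round 2, table 1: eliminating its round and table leaves {fa}.
Round 2, table 5: eliminating its round and table leaves {sol}.
Round 3, table 5: eliminating its round and table leaves {mi}.
Round 3, table 6: eliminating its round and table leaves {do, mi}.
Round 4, table 4: eliminating its round and table leaves {fa}.
Round 5, table 3: eliminating its round and table leaves {do}.
Round 6, table 5: eliminating its round and table leaves {re}.
Round 7, table 6: eliminating its round and table leaves {mi}.
Round 7, table 7: eliminating its round and table leaves {re}.
Only one assignment across all blanks avoids any round or table repeat, giving 1 completion.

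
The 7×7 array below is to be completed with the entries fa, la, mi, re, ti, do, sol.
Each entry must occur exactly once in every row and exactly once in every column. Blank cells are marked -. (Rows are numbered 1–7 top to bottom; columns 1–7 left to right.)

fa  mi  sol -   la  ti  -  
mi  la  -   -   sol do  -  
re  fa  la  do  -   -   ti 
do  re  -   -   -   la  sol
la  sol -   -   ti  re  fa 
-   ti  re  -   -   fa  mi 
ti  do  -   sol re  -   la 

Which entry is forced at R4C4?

ti

Row 1, column 4: row 1 has {fa, la, mi, ti, sol} and column 4 has {do, sol}, leaving only re.
Row 1, column 7: row 1 has {fa, la, mi, re, ti, sol} and column 7 has {fa, la, mi, ti, sol}, leaving only do.
Row 2, column 7: row 2 has {la, mi, do, sol} and column 7 has {fa, la, mi, ti, do, sol}, leaving only re.
Row 3, column 5: row 3 has {fa, la, re, ti, do} and column 5 has {la, re, ti, sol}, leaving only mi.
Row 3, column 6: row 3 has {fa, la, mi, re, ti, do} and column 6 has {fa, la, re, ti, do}, leaving only sol.
Row 4, column 5: row 4 has {la, re, do, sol} and column 5 has {la, mi, re, ti, sol}, leaving only fa.
Row 5, column 4: row 5 has {fa, la, re, ti, sol} and column 4 has {re, do, sol}, leaving only mi.
Row 4 already has {fa, la, re, do, sol} and column 4 already has {mi, re, do, sol}, so row 4, column 4 must be ti.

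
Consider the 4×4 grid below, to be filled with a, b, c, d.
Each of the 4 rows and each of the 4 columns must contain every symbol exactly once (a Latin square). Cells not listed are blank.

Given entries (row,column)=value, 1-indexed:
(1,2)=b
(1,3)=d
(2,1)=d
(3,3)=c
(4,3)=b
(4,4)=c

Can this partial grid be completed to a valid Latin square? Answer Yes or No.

Yes

No row or column among the givens repeats a symbol, and propagating forced cells runs into no contradiction.
One valid completion exists (for instance, c b d a / d c a b / b a c d / a d b c).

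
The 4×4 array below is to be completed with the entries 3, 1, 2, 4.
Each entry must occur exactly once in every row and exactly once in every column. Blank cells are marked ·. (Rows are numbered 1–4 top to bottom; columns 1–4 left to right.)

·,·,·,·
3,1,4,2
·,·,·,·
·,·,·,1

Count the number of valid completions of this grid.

Row 1, column 1: eliminating its row and column leaves {1, 2, 4}.
Row 1, column 2: eliminating its row and column leaves {3, 2, 4}.
Row 1, column 3: eliminating its row and column leaves {3, 1, 2}.
Row 1, column 4: eliminating its row and column leaves {3, 4}.
Row 3, column 1: eliminating its row and column leaves {1, 2, 4}.
Row 3, column 2: eliminating its row and column leaves {3, 2, 4}.
Row 3, column 3: eliminating its row and column leaves {3, 1, 2}.
Row 3, column 4: eliminating its row and column leaves {3, 4}.
Row 4, column 1: eliminating its row and column leaves {2, 4}.
Row 4, column 2: eliminating its row and column leaves {3, 2, 4}.
Row 4, column 3: eliminating its row and column leaves {3, 2}.
Enumerating the assignments across these blanks that avoid any row or column repeat gives 8 completions.

8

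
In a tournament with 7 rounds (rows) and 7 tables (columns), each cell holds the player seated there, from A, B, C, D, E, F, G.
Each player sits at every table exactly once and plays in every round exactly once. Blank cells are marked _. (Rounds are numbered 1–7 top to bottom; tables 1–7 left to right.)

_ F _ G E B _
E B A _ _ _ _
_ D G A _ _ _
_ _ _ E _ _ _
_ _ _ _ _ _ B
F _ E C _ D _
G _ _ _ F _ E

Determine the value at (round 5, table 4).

Round 5, table 4 is narrowed to {D, F}.
If it were F, propagating the remaining blanks reaches a contradiction.
So round 5, table 4 must be D.

D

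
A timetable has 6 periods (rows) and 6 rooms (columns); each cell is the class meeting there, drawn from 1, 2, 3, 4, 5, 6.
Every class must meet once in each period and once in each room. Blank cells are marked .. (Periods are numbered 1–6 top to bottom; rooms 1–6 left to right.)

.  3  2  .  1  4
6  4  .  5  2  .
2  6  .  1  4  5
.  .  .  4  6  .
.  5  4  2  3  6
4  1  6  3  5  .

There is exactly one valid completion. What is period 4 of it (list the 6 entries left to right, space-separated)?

3 2 5 4 6 1

Period 4, room 2: period 4 has {4, 6} and room 2 has {1, 3, 4, 5, 6}, leaving only 2.
Period 1, room 1: period 1 has {1, 2, 3, 4} and room 1 has {2, 4, 6}, leaving only 5.
Period 1, room 4: period 1 has {1, 2, 3, 4, 5} and room 4 has {1, 2, 3, 4, 5}, leaving only 6.
Period 3, room 3: period 3 has {1, 2, 4, 5, 6} and room 3 has {2, 4, 6}, leaving only 3.
Period 2, room 3: period 2 has {2, 4, 5, 6} and room 3 has {2, 3, 4, 6}, leaving only 1.
Period 4, room 3: period 4 has {2, 4, 6} and room 3 has {1, 2, 3, 4, 6}, leaving only 5.
Period 2, room 6: period 2 has {1, 2, 4, 5, 6} and room 6 has {4, 5, 6}, leaving only 3.
Period 4, room 6: period 4 has {2, 4, 5, 6} and room 6 has {3, 4, 5, 6}, leaving only 1.
Period 4, room 1: period 4 has {1, 2, 4, 5, 6} and room 1 has {2, 4, 5, 6}, leaving only 3.
So period 4 reads: 3 2 5 4 6 1.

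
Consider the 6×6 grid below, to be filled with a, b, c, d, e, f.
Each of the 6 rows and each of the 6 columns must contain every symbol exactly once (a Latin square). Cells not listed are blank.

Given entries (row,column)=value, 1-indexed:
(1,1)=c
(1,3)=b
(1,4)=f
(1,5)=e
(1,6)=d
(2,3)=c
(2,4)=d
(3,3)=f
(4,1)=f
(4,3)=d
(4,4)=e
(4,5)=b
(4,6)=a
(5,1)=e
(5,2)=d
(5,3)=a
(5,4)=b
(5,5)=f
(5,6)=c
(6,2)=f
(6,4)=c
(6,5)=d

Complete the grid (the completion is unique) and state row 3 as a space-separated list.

d b f a c e

Row 3, column 4: row 3 has {f} and column 4 has {b, c, d, e, f}, leaving only a.
Row 3, column 5: row 3 has {a, f} and column 5 has {b, d, e, f}, leaving only c.
Row 1, column 2: row 1 has {b, c, d, e, f} and column 2 has {d, f}, leaving only a.
Row 2, column 5: row 2 has {c, d} and column 5 has {b, c, d, e, f}, leaving only a.
Row 2, column 1: row 2 has {a, c, d} and column 1 has {c, e, f}, leaving only b.
Row 3, column 1: row 3 has {a, c, f} and column 1 has {b, c, e, f}, leaving only d.
Row 2, column 2: row 2 has {a, b, c, d} and column 2 has {a, d, f}, leaving only e.
Row 3, column 2: row 3 has {a, c, d, f} and column 2 has {a, d, e, f}, leaving only b.
Row 3, column 6: row 3 has {a, b, c, d, f} and column 6 has {a, c, d}, leaving only e.
So row 3 reads: d b f a c e.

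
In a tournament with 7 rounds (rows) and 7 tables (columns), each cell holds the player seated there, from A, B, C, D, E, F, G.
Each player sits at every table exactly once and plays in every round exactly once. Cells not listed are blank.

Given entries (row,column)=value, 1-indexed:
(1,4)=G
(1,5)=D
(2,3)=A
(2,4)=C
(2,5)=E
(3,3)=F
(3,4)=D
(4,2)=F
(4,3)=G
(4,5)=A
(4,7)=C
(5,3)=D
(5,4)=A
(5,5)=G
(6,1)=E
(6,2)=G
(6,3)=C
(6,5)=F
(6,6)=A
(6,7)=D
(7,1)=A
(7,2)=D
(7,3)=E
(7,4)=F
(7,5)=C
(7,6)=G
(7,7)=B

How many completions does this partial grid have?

Round 1, table 1: eliminating its round and table leaves {B, C, F}.
Round 1, table 2: eliminating its round and table leaves {A, B, C, E}.
Round 1, table 3: eliminating its round and table leaves {B}.
Round 1, table 6: eliminating its round and table leaves {B, C, E, F}.
Round 1, table 7: eliminating its round and table leaves {A, E, F}.
Round 2, table 1: eliminating its round and table leaves {B, D, F, G}.
Round 2, table 2: eliminating its round and table leaves {B}.
Round 2, table 6: eliminating its round and table leaves {B, D, F}.
Round 2, table 7: eliminating its round and table leaves {F, G}.
Round 3, table 1: eliminating its round and table leaves {B, C, G}.
Round 3, table 2: eliminating its round and table leaves {A, B, C, E}.
Round 3, table 5: eliminating its round and table leaves {B}.
Round 3, table 6: eliminating its round and table leaves {B, C, E}.
Round 3, table 7: eliminating its round and table leaves {A, E, G}.
Round 4, table 1: eliminating its round and table leaves {B, D}.
Round 4, table 4: eliminating its round and table leaves {B, E}.
Round 4, table 6: eliminating its round and table leaves {B, D, E}.
Round 5, table 1: eliminating its round and table leaves {B, C, F}.
Round 5, table 2: eliminating its round and table leaves {B, C, E}.
Round 5, table 6: eliminating its round and table leaves {B, C, E, F}.
Round 5, table 7: eliminating its round and table leaves {E, F}.
Round 6, table 4: eliminating its round and table leaves {B}.
Enumerating the assignments across these blanks that avoid any round or table repeat gives 8 completions.

8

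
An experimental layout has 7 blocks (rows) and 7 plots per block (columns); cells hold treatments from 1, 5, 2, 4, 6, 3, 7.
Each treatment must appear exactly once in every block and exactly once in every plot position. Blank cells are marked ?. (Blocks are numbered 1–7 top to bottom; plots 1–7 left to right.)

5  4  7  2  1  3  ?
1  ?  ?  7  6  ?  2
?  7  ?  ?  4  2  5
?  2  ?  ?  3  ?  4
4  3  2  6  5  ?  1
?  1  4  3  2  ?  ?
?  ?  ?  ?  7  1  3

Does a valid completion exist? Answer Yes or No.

No block or plot among the givens repeats a symbol, and propagating forced cells runs into no contradiction.
One valid completion exists (for instance, 5 4 7 2 1 3 6 / 1 5 3 7 6 4 2 / 3 7 6 1 4 2 5 / 7 2 1 5 3 6 4 / 4 3 2 6 5 7 1 / 6 1 4 3 2 5 7 / 2 6 5 4 7 1 3).

Yes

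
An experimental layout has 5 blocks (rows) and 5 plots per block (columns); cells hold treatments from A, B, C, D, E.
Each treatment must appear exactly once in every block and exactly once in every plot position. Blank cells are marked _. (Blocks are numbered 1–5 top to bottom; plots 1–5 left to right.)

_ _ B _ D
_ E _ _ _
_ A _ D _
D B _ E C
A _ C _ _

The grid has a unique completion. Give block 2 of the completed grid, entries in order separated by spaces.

Block 1, plot 2: block 1 has {B, D} and plot 2 has {A, B, E}, leaving only C.
Block 1, plot 1: block 1 has {B, C, D} and plot 1 has {A, D}, leaving only E.
Block 1, plot 4: block 1 has {B, C, D, E} and plot 4 has {D, E}, leaving only A.
Block 3, plot 3: block 3 has {A, D} and plot 3 has {B, C}, leaving only E.
Block 3, plot 5: block 3 has {A, D, E} and plot 5 has {C, D}, leaving only B.
Block 2, plot 5: block 2 has {E} and plot 5 has {B, C, D}, leaving only A.
Block 2, plot 3: block 2 has {A, E} and plot 3 has {B, C, E}, leaving only D.
Block 3, plot 1: block 3 has {A, B, D, E} and plot 1 has {A, D, E}, leaving only C.
Block 2, plot 1: block 2 has {A, D, E} and plot 1 has {A, C, D, E}, leaving only B.
Block 2, plot 4: block 2 has {A, B, D, E} and plot 4 has {A, D, E}, leaving only C.
So block 2 reads: B E D C A.

B E D C A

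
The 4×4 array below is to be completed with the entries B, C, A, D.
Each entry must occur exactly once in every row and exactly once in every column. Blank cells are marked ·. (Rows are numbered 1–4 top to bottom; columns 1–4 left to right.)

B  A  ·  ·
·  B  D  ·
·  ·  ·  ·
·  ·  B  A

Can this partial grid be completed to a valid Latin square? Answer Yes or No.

Yes

No row or column among the givens repeats a symbol, and propagating forced cells runs into no contradiction.
One valid completion exists (for instance, B A C D / A B D C / C D A B / D C B A).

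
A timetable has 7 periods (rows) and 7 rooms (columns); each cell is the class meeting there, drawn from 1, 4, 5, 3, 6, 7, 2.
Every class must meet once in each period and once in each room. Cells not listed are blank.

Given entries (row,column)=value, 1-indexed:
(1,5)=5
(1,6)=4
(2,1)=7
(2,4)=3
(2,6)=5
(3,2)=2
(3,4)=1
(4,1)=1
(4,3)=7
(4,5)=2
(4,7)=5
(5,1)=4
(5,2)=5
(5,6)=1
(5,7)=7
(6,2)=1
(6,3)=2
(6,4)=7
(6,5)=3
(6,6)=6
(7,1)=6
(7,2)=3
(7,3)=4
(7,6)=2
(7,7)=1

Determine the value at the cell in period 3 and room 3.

Period 4, room 6: period 4 has {1, 5, 7, 2} and room 6 has {1, 4, 5, 6, 2}, leaving only 3.
Period 3, room 6: period 3 has {1, 2} and room 6 has {1, 4, 5, 3, 6, 2}, leaving only 7.
Period 5, room 5: period 5 has {1, 4, 5, 7} and room 5 has {5, 3, 2}, leaving only 6.
Period 3, room 5: period 3 has {1, 7, 2} and room 5 has {5, 3, 6, 2}, leaving only 4.
Period 2, room 5: period 2 has {5, 3, 7} and room 5 has {4, 5, 3, 6, 2}, leaving only 1.
Period 2, room 3: period 2 has {1, 5, 3, 7} and room 3 has {4, 7, 2}, leaving only 6.
Period 2, room 2: period 2 has {1, 5, 3, 6, 7} and room 2 has {1, 5, 3, 2}, leaving only 4.
Period 2, room 7: period 2 has {1, 4, 5, 3, 6, 7} and room 7 has {1, 5, 7}, leaving only 2.
Period 4, room 2: period 4 has {1, 5, 3, 7, 2} and room 2 has {1, 4, 5, 3, 2}, leaving only 6.
Period 1, room 2: period 1 has {4, 5} and room 2 has {1, 4, 5, 3, 6, 2}, leaving only 7.
Period 4, room 4: period 4 has {1, 5, 3, 6, 7, 2} and room 4 has {1, 3, 7}, leaving only 4.
Period 5, room 3: period 5 has {1, 4, 5, 6, 7} and room 3 has {4, 6, 7, 2}, leaving only 3.
Period 3 already has {1, 4, 7, 2} and room 3 already has {4, 3, 6, 7, 2}, so period 3, room 3 must be 5.

5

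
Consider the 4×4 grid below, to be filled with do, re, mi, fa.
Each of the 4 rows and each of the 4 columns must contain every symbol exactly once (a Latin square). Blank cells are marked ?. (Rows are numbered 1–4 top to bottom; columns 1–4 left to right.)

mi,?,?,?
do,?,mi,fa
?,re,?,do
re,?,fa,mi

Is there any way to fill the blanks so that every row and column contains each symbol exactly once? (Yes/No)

No

Row 2, column 2: row 2 together with column 2 already contain {do, re, mi, fa} — every symbol — so nothing can go there. The grid has no valid completion.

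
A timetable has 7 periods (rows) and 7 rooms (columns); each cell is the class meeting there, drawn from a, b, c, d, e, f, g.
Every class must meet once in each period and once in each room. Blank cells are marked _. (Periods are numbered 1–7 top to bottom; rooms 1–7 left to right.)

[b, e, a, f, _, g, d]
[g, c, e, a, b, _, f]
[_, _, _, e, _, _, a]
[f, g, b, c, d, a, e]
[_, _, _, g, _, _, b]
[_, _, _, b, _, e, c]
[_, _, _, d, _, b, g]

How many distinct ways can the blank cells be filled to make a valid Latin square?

8

Period 1, room 5: eliminating its period and room leaves {c}.
Period 2, room 6: eliminating its period and room leaves {d}.
Period 3, room 1: eliminating its period and room leaves {c, d}.
Period 3, room 2: eliminating its period and room leaves {b, d, f}.
Period 3, room 3: eliminating its period and room leaves {c, d, f, g}.
Period 3, room 5: eliminating its period and room leaves {c, f, g}.
Period 3, room 6: eliminating its period and room leaves {c, d, f}.
Period 5, room 1: eliminating its period and room leaves {a, c, d, e}.
Period 5, room 2: eliminating its period and room leaves {a, d, f}.
Period 5, room 3: eliminating its period and room leaves {c, d, f}.
Period 5, room 5: eliminating its period and room leaves {a, c, e, f}.
Period 5, room 6: eliminating its period and room leaves {c, d, f}.
Period 6, room 1: eliminating its period and room leaves {a, d}.
Period 6, room 2: eliminating its period and room leaves {a, d, f}.
Period 6, room 3: eliminating its period and room leaves {d, f, g}.
Period 6, room 5: eliminating its period and room leaves {a, f, g}.
Period 7, room 1: eliminating its period and room leaves {a, c, e}.
Period 7, room 2: eliminating its period and room leaves {a, f}.
Period 7, room 3: eliminating its period and room leaves {c, f}.
Period 7, room 5: eliminating its period and room leaves {a, c, e, f}.
Enumerating the assignments across these blanks that avoid any period or room repeat gives 8 completions.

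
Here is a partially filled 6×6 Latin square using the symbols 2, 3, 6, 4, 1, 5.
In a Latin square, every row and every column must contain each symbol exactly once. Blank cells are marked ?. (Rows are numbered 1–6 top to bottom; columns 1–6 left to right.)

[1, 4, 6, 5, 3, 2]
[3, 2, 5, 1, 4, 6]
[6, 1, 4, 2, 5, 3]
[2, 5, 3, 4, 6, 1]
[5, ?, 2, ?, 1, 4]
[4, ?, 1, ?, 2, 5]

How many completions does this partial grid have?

2

Row 5, column 2: eliminating its row and column leaves {3, 6}.
Row 5, column 4: eliminating its row and column leaves {3, 6}.
Row 6, column 2: eliminating its row and column leaves {3, 6}.
Row 6, column 4: eliminating its row and column leaves {3, 6}.
Enumerating the assignments across these blanks that avoid any row or column repeat gives 2 completions.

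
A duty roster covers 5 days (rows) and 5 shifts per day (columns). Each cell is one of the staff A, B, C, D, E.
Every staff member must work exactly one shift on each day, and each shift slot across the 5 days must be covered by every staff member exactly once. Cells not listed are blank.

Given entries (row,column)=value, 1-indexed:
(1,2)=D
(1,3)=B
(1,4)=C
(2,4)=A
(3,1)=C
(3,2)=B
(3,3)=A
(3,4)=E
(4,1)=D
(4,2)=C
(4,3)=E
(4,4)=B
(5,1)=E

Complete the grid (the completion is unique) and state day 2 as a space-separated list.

B E D A C

Day 2, shift 1: day 2 has {A} and shift 1 has {C, D, E}, leaving only B.
Day 2, shift 2: day 2 has {A, B} and shift 2 has {B, C, D}, leaving only E.
Day 1, shift 1: day 1 has {B, C, D} and shift 1 has {B, C, D, E}, leaving only A.
Day 1, shift 5: day 1 has {A, B, C, D} and shift 5 has {}, leaving only E.
Day 3, shift 5: day 3 has {A, B, C, E} and shift 5 has {E}, leaving only D.
Day 2, shift 5: day 2 has {A, B, E} and shift 5 has {D, E}, leaving only C.
Day 2, shift 3: day 2 has {A, B, C, E} and shift 3 has {A, B, E}, leaving only D.
So day 2 reads: B E D A C.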